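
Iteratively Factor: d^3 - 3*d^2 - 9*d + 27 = (d - 3)*(d^2 - 9) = (d - 3)*(d + 3)*(d - 3)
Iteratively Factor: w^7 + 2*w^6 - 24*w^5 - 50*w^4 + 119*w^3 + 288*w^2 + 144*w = (w - 4)*(w^6 + 6*w^5 - 50*w^3 - 81*w^2 - 36*w) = (w - 4)*(w - 3)*(w^5 + 9*w^4 + 27*w^3 + 31*w^2 + 12*w) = (w - 4)*(w - 3)*(w + 3)*(w^4 + 6*w^3 + 9*w^2 + 4*w) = w*(w - 4)*(w - 3)*(w + 3)*(w^3 + 6*w^2 + 9*w + 4) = w*(w - 4)*(w - 3)*(w + 1)*(w + 3)*(w^2 + 5*w + 4) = w*(w - 4)*(w - 3)*(w + 1)^2*(w + 3)*(w + 4)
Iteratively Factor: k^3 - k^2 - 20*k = (k + 4)*(k^2 - 5*k) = (k - 5)*(k + 4)*(k)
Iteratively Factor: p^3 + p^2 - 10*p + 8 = (p - 1)*(p^2 + 2*p - 8) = (p - 1)*(p + 4)*(p - 2)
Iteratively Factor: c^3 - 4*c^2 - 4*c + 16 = (c + 2)*(c^2 - 6*c + 8) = (c - 2)*(c + 2)*(c - 4)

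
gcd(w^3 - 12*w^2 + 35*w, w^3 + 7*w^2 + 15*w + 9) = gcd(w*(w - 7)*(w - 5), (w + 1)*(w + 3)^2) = 1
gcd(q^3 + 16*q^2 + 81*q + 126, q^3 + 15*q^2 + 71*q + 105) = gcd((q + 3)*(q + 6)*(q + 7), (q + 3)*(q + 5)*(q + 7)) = q^2 + 10*q + 21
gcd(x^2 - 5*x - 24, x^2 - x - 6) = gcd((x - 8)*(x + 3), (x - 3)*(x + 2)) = 1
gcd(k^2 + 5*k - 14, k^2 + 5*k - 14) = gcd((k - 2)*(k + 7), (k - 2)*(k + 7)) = k^2 + 5*k - 14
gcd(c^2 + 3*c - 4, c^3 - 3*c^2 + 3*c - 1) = c - 1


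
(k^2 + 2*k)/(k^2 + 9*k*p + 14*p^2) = k*(k + 2)/(k^2 + 9*k*p + 14*p^2)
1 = 1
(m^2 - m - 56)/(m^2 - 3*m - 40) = (m + 7)/(m + 5)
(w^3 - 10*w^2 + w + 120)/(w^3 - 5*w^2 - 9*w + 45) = (w - 8)/(w - 3)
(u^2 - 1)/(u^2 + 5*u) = (u^2 - 1)/(u*(u + 5))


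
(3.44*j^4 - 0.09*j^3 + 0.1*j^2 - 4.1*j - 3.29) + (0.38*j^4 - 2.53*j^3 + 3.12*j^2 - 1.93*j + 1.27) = 3.82*j^4 - 2.62*j^3 + 3.22*j^2 - 6.03*j - 2.02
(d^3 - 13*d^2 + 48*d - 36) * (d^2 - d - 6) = d^5 - 14*d^4 + 55*d^3 - 6*d^2 - 252*d + 216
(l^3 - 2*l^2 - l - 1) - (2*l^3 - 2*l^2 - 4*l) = -l^3 + 3*l - 1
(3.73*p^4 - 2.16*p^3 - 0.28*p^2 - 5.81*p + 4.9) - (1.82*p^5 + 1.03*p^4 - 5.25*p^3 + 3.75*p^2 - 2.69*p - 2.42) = -1.82*p^5 + 2.7*p^4 + 3.09*p^3 - 4.03*p^2 - 3.12*p + 7.32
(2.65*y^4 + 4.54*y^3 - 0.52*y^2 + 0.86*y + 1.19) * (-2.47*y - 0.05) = -6.5455*y^5 - 11.3463*y^4 + 1.0574*y^3 - 2.0982*y^2 - 2.9823*y - 0.0595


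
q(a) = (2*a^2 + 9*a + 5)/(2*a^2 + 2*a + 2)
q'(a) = (-4*a - 2)*(2*a^2 + 9*a + 5)/(2*a^2 + 2*a + 2)^2 + (4*a + 9)/(2*a^2 + 2*a + 2)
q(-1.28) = -1.19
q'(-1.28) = 0.06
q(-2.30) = -0.64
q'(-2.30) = -0.60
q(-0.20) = 1.95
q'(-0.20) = 3.49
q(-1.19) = -1.17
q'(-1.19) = 0.41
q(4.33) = 1.69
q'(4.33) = -0.13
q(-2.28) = -0.65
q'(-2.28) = -0.61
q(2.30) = 2.11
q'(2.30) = -0.32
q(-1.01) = -1.01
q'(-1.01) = 1.43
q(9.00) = 1.36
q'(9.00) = -0.04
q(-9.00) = 0.59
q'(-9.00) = -0.05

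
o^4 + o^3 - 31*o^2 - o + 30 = (o - 5)*(o - 1)*(o + 1)*(o + 6)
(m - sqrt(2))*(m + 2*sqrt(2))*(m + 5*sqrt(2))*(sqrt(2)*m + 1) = sqrt(2)*m^4 + 13*m^3 + 12*sqrt(2)*m^2 - 34*m - 20*sqrt(2)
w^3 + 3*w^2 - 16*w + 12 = (w - 2)*(w - 1)*(w + 6)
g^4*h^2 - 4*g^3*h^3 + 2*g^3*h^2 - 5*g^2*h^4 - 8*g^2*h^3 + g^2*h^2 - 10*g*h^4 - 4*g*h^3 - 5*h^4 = (g - 5*h)*(g + h)*(g*h + h)^2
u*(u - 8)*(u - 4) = u^3 - 12*u^2 + 32*u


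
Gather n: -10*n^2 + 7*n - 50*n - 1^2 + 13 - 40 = -10*n^2 - 43*n - 28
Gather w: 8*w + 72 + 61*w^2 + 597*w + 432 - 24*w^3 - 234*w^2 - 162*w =-24*w^3 - 173*w^2 + 443*w + 504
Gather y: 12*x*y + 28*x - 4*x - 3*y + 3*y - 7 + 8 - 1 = 12*x*y + 24*x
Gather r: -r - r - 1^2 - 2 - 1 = -2*r - 4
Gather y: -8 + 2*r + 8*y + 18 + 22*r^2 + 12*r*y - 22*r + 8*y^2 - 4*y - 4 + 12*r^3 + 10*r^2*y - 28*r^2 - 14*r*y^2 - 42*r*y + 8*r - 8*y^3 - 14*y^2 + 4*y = 12*r^3 - 6*r^2 - 12*r - 8*y^3 + y^2*(-14*r - 6) + y*(10*r^2 - 30*r + 8) + 6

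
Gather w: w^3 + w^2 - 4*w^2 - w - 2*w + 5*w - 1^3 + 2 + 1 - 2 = w^3 - 3*w^2 + 2*w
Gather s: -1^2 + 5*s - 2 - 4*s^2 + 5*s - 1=-4*s^2 + 10*s - 4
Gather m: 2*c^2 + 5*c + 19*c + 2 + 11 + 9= 2*c^2 + 24*c + 22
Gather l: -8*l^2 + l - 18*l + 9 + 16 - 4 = -8*l^2 - 17*l + 21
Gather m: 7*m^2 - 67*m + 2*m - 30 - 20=7*m^2 - 65*m - 50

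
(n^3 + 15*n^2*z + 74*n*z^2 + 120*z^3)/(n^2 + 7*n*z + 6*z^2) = (n^2 + 9*n*z + 20*z^2)/(n + z)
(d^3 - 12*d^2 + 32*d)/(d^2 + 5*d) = (d^2 - 12*d + 32)/(d + 5)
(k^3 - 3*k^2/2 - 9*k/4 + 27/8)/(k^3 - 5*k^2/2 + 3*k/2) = (k^2 - 9/4)/(k*(k - 1))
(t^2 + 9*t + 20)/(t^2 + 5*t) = (t + 4)/t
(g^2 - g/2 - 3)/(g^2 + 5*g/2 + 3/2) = (g - 2)/(g + 1)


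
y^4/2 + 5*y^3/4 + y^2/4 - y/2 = y*(y/2 + 1)*(y - 1/2)*(y + 1)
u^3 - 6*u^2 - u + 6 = (u - 6)*(u - 1)*(u + 1)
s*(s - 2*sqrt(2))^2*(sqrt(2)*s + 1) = sqrt(2)*s^4 - 7*s^3 + 4*sqrt(2)*s^2 + 8*s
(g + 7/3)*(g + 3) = g^2 + 16*g/3 + 7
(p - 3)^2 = p^2 - 6*p + 9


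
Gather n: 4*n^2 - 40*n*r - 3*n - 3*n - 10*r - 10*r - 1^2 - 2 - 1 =4*n^2 + n*(-40*r - 6) - 20*r - 4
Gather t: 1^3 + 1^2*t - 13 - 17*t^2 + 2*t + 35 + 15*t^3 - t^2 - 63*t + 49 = 15*t^3 - 18*t^2 - 60*t + 72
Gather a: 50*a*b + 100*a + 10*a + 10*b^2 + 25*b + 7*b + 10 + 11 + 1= a*(50*b + 110) + 10*b^2 + 32*b + 22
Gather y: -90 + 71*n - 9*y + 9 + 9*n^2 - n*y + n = 9*n^2 + 72*n + y*(-n - 9) - 81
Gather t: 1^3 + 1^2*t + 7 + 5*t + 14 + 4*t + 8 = 10*t + 30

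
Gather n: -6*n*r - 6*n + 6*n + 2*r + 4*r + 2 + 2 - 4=-6*n*r + 6*r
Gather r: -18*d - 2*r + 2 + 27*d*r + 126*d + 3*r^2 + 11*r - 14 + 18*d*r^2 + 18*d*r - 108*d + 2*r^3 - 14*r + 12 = 2*r^3 + r^2*(18*d + 3) + r*(45*d - 5)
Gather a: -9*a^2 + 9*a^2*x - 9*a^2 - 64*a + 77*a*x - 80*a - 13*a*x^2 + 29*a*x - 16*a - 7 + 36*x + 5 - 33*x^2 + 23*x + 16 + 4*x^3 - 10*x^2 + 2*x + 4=a^2*(9*x - 18) + a*(-13*x^2 + 106*x - 160) + 4*x^3 - 43*x^2 + 61*x + 18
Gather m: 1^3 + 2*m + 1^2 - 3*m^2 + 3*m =-3*m^2 + 5*m + 2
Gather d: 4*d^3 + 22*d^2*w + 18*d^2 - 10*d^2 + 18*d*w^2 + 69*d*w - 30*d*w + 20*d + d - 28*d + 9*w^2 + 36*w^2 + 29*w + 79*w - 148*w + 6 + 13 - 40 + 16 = 4*d^3 + d^2*(22*w + 8) + d*(18*w^2 + 39*w - 7) + 45*w^2 - 40*w - 5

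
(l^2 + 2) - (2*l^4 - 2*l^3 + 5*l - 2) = -2*l^4 + 2*l^3 + l^2 - 5*l + 4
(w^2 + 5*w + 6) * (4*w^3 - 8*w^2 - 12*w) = 4*w^5 + 12*w^4 - 28*w^3 - 108*w^2 - 72*w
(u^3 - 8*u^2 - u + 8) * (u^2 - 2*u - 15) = u^5 - 10*u^4 + 130*u^2 - u - 120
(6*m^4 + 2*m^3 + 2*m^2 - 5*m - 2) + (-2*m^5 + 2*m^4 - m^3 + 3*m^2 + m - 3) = -2*m^5 + 8*m^4 + m^3 + 5*m^2 - 4*m - 5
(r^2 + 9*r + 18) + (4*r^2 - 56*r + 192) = 5*r^2 - 47*r + 210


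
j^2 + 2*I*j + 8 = (j - 2*I)*(j + 4*I)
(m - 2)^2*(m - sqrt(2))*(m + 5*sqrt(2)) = m^4 - 4*m^3 + 4*sqrt(2)*m^3 - 16*sqrt(2)*m^2 - 6*m^2 + 16*sqrt(2)*m + 40*m - 40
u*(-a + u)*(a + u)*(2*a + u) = -2*a^3*u - a^2*u^2 + 2*a*u^3 + u^4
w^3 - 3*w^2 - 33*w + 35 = (w - 7)*(w - 1)*(w + 5)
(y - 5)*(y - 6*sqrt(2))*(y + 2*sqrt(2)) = y^3 - 4*sqrt(2)*y^2 - 5*y^2 - 24*y + 20*sqrt(2)*y + 120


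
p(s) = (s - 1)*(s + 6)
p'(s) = 2*s + 5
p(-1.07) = -10.21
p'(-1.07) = 2.86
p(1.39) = 2.88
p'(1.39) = 7.78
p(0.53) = -3.07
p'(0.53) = 6.06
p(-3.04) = -11.96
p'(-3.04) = -1.08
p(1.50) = 3.75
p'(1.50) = 8.00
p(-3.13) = -11.85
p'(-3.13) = -1.26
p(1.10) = 0.71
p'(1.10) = 7.20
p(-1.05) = -10.15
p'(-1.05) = 2.90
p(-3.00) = -12.00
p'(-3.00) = -1.00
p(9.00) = 120.00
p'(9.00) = 23.00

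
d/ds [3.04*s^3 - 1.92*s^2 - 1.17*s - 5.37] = 9.12*s^2 - 3.84*s - 1.17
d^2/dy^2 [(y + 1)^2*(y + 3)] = 6*y + 10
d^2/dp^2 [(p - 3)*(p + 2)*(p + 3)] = 6*p + 4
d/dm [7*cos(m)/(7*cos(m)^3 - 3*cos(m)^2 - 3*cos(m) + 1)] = 112*(14*cos(m)^3 - 3*cos(m)^2 - 1)*sin(m)/(-9*cos(m) + 6*cos(2*m) - 7*cos(3*m) + 2)^2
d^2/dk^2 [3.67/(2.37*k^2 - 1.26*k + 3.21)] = (-41.228046*k^2 + 21.918708*k + 3.67*(4.74*k - 1.26)*(9.48*k - 2.52) - 55.840518)/(2.37*k^2 - 1.26*k + 3.21)^3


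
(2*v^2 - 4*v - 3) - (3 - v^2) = 3*v^2 - 4*v - 6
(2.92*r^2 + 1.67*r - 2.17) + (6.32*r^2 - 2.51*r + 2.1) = 9.24*r^2 - 0.84*r - 0.0699999999999998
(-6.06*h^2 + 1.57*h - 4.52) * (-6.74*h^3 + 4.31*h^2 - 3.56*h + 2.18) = 40.8444*h^5 - 36.7004*h^4 + 58.8051*h^3 - 38.2812*h^2 + 19.5138*h - 9.8536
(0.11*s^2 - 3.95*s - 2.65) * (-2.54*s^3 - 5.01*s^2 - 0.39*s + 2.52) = -0.2794*s^5 + 9.4819*s^4 + 26.4776*s^3 + 15.0942*s^2 - 8.9205*s - 6.678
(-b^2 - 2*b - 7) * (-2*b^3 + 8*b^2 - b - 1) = 2*b^5 - 4*b^4 - b^3 - 53*b^2 + 9*b + 7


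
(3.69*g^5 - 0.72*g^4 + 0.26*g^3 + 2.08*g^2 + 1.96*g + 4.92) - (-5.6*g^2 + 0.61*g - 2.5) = 3.69*g^5 - 0.72*g^4 + 0.26*g^3 + 7.68*g^2 + 1.35*g + 7.42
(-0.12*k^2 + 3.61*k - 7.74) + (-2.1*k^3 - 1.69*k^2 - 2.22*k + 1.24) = -2.1*k^3 - 1.81*k^2 + 1.39*k - 6.5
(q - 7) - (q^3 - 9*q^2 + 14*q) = -q^3 + 9*q^2 - 13*q - 7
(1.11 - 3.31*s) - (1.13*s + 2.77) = -4.44*s - 1.66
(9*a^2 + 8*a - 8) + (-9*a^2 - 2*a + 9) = 6*a + 1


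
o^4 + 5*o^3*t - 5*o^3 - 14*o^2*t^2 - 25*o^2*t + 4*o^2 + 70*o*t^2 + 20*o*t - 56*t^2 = (o - 4)*(o - 1)*(o - 2*t)*(o + 7*t)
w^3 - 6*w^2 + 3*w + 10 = (w - 5)*(w - 2)*(w + 1)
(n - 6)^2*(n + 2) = n^3 - 10*n^2 + 12*n + 72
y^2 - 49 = (y - 7)*(y + 7)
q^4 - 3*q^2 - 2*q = q*(q - 2)*(q + 1)^2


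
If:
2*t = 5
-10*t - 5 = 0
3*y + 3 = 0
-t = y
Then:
No Solution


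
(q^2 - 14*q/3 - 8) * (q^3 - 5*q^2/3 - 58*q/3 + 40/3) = q^5 - 19*q^4/3 - 176*q^3/9 + 1052*q^2/9 + 832*q/9 - 320/3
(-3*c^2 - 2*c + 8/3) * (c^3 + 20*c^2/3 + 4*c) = -3*c^5 - 22*c^4 - 68*c^3/3 + 88*c^2/9 + 32*c/3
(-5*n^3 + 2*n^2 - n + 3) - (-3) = -5*n^3 + 2*n^2 - n + 6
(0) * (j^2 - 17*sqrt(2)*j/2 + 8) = 0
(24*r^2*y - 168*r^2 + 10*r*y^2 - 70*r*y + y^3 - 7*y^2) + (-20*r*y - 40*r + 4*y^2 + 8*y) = 24*r^2*y - 168*r^2 + 10*r*y^2 - 90*r*y - 40*r + y^3 - 3*y^2 + 8*y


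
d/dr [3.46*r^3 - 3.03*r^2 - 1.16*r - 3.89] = 10.38*r^2 - 6.06*r - 1.16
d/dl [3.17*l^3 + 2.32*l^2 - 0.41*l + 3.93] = 9.51*l^2 + 4.64*l - 0.41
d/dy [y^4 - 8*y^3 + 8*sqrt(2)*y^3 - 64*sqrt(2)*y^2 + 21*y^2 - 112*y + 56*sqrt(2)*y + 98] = 4*y^3 - 24*y^2 + 24*sqrt(2)*y^2 - 128*sqrt(2)*y + 42*y - 112 + 56*sqrt(2)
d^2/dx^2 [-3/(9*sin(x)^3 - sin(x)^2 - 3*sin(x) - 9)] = 3*(-729*sin(x)^5 + 99*sin(x)^4 + 1022*sin(x)^3 - 882*sin(x)^2 - 129*sin(x) + 531)*sin(x)/(-9*sin(x)^3 + sin(x)^2 + 3*sin(x) + 9)^3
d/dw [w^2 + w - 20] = 2*w + 1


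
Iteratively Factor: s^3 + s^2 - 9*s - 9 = (s + 1)*(s^2 - 9) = (s + 1)*(s + 3)*(s - 3)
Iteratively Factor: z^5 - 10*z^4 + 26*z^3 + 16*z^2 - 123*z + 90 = (z - 5)*(z^4 - 5*z^3 + z^2 + 21*z - 18) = (z - 5)*(z + 2)*(z^3 - 7*z^2 + 15*z - 9) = (z - 5)*(z - 3)*(z + 2)*(z^2 - 4*z + 3) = (z - 5)*(z - 3)*(z - 1)*(z + 2)*(z - 3)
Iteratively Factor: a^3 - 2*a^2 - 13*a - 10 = (a - 5)*(a^2 + 3*a + 2) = (a - 5)*(a + 1)*(a + 2)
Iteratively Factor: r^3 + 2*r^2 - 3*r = (r - 1)*(r^2 + 3*r) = r*(r - 1)*(r + 3)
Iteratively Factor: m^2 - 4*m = (m - 4)*(m)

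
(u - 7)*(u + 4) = u^2 - 3*u - 28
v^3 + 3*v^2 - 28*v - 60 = (v - 5)*(v + 2)*(v + 6)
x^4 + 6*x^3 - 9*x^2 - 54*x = x*(x - 3)*(x + 3)*(x + 6)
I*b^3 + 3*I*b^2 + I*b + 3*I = (b + 3)*(b + I)*(I*b + 1)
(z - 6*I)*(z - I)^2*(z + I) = z^4 - 7*I*z^3 - 5*z^2 - 7*I*z - 6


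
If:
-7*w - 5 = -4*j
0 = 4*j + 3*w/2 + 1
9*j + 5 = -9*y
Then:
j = 1/68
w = -12/17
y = -349/612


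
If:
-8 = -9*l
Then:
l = 8/9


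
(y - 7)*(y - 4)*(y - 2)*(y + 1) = y^4 - 12*y^3 + 37*y^2 - 6*y - 56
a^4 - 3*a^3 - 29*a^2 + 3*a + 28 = (a - 7)*(a - 1)*(a + 1)*(a + 4)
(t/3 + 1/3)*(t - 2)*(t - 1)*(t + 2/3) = t^4/3 - 4*t^3/9 - 7*t^2/9 + 4*t/9 + 4/9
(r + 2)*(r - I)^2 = r^3 + 2*r^2 - 2*I*r^2 - r - 4*I*r - 2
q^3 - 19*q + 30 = (q - 3)*(q - 2)*(q + 5)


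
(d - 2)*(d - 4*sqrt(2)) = d^2 - 4*sqrt(2)*d - 2*d + 8*sqrt(2)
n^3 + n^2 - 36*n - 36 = (n - 6)*(n + 1)*(n + 6)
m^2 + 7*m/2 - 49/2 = (m - 7/2)*(m + 7)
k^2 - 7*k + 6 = (k - 6)*(k - 1)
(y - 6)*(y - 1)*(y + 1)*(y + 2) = y^4 - 4*y^3 - 13*y^2 + 4*y + 12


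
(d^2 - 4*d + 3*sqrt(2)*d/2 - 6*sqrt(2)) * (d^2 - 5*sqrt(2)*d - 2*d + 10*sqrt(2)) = d^4 - 6*d^3 - 7*sqrt(2)*d^3/2 - 7*d^2 + 21*sqrt(2)*d^2 - 28*sqrt(2)*d + 90*d - 120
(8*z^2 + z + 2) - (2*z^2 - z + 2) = 6*z^2 + 2*z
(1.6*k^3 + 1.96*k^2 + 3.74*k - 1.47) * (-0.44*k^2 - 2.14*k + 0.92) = -0.704*k^5 - 4.2864*k^4 - 4.368*k^3 - 5.5536*k^2 + 6.5866*k - 1.3524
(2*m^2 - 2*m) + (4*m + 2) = 2*m^2 + 2*m + 2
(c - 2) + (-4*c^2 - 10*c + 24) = -4*c^2 - 9*c + 22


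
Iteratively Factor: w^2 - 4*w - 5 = (w - 5)*(w + 1)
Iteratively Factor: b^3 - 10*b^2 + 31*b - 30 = (b - 3)*(b^2 - 7*b + 10) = (b - 3)*(b - 2)*(b - 5)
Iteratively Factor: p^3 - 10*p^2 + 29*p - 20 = (p - 4)*(p^2 - 6*p + 5) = (p - 4)*(p - 1)*(p - 5)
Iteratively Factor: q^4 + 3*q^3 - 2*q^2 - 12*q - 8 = (q + 1)*(q^3 + 2*q^2 - 4*q - 8) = (q - 2)*(q + 1)*(q^2 + 4*q + 4) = (q - 2)*(q + 1)*(q + 2)*(q + 2)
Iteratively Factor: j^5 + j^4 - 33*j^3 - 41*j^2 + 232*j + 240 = (j - 5)*(j^4 + 6*j^3 - 3*j^2 - 56*j - 48) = (j - 5)*(j + 1)*(j^3 + 5*j^2 - 8*j - 48) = (j - 5)*(j + 1)*(j + 4)*(j^2 + j - 12) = (j - 5)*(j + 1)*(j + 4)^2*(j - 3)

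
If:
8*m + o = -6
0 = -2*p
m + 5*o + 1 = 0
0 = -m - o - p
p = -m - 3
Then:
No Solution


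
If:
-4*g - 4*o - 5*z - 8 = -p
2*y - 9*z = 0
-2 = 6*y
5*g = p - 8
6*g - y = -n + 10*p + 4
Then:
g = p/5 - 8/5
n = 44*p/5 + 199/15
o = p/20 - 83/270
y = -1/3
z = -2/27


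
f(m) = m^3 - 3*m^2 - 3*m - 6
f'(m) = 3*m^2 - 6*m - 3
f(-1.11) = -7.73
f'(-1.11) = 7.36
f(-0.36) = -5.36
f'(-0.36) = -0.45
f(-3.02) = -51.84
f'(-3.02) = 42.48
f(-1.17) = -8.20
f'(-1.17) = 8.13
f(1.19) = -12.13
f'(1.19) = -5.89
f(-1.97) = -19.38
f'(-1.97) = 20.46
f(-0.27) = -5.43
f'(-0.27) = -1.16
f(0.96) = -10.76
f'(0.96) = -6.00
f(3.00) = -15.00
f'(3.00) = 6.00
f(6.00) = 84.00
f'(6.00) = 69.00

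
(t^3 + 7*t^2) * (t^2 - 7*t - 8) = t^5 - 57*t^3 - 56*t^2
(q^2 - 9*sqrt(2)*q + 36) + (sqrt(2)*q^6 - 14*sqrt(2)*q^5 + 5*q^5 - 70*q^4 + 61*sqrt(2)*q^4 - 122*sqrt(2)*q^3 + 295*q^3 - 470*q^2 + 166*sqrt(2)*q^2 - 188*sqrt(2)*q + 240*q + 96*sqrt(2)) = sqrt(2)*q^6 - 14*sqrt(2)*q^5 + 5*q^5 - 70*q^4 + 61*sqrt(2)*q^4 - 122*sqrt(2)*q^3 + 295*q^3 - 469*q^2 + 166*sqrt(2)*q^2 - 197*sqrt(2)*q + 240*q + 36 + 96*sqrt(2)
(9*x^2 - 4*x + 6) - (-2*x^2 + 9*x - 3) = 11*x^2 - 13*x + 9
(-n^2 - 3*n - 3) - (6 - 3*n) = -n^2 - 9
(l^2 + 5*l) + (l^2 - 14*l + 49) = 2*l^2 - 9*l + 49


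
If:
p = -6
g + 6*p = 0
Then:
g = 36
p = -6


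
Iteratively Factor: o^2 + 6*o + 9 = (o + 3)*(o + 3)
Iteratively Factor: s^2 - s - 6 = (s + 2)*(s - 3)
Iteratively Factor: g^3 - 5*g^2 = (g)*(g^2 - 5*g) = g*(g - 5)*(g)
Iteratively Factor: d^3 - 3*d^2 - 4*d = (d)*(d^2 - 3*d - 4) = d*(d - 4)*(d + 1)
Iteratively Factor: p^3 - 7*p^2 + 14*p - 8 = (p - 2)*(p^2 - 5*p + 4) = (p - 4)*(p - 2)*(p - 1)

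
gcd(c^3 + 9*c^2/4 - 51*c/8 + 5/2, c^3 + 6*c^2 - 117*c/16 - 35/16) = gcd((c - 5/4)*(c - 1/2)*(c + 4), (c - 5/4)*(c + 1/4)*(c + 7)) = c - 5/4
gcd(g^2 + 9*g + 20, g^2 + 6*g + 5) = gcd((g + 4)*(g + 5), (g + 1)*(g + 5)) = g + 5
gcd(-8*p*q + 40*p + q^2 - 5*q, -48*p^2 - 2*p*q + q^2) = 8*p - q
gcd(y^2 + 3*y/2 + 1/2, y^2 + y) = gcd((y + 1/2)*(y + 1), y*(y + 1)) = y + 1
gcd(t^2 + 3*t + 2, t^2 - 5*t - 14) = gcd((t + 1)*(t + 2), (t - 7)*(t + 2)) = t + 2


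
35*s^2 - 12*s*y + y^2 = (-7*s + y)*(-5*s + y)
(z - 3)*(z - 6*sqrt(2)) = z^2 - 6*sqrt(2)*z - 3*z + 18*sqrt(2)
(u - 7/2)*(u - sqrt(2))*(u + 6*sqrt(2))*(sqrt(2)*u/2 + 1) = sqrt(2)*u^4/2 - 7*sqrt(2)*u^3/4 + 6*u^3 - 21*u^2 - sqrt(2)*u^2 - 12*u + 7*sqrt(2)*u/2 + 42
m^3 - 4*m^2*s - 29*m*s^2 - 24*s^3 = (m - 8*s)*(m + s)*(m + 3*s)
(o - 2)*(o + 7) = o^2 + 5*o - 14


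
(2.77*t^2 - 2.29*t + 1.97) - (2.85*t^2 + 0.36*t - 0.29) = -0.0800000000000001*t^2 - 2.65*t + 2.26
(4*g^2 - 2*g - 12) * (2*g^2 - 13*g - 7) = 8*g^4 - 56*g^3 - 26*g^2 + 170*g + 84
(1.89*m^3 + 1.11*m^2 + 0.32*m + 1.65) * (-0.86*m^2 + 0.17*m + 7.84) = -1.6254*m^5 - 0.6333*m^4 + 14.7311*m^3 + 7.3378*m^2 + 2.7893*m + 12.936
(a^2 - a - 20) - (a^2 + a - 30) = 10 - 2*a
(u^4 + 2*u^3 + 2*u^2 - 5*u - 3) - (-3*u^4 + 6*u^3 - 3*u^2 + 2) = 4*u^4 - 4*u^3 + 5*u^2 - 5*u - 5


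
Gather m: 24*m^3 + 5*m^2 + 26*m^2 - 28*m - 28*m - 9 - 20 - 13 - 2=24*m^3 + 31*m^2 - 56*m - 44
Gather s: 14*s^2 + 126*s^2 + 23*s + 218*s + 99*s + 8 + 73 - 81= 140*s^2 + 340*s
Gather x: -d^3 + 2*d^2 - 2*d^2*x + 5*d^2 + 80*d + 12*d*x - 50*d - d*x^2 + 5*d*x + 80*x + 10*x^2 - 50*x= -d^3 + 7*d^2 + 30*d + x^2*(10 - d) + x*(-2*d^2 + 17*d + 30)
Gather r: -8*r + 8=8 - 8*r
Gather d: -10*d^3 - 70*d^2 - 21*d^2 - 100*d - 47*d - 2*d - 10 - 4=-10*d^3 - 91*d^2 - 149*d - 14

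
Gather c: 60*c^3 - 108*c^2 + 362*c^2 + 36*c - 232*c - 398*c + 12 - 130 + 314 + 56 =60*c^3 + 254*c^2 - 594*c + 252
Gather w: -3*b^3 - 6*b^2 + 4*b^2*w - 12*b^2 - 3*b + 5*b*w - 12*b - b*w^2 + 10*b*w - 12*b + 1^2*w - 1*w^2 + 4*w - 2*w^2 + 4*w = -3*b^3 - 18*b^2 - 27*b + w^2*(-b - 3) + w*(4*b^2 + 15*b + 9)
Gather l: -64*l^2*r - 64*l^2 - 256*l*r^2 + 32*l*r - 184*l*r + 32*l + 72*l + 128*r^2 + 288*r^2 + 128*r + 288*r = l^2*(-64*r - 64) + l*(-256*r^2 - 152*r + 104) + 416*r^2 + 416*r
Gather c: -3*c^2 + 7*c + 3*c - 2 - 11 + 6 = -3*c^2 + 10*c - 7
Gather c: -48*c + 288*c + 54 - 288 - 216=240*c - 450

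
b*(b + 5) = b^2 + 5*b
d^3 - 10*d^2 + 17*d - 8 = (d - 8)*(d - 1)^2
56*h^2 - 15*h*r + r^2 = (-8*h + r)*(-7*h + r)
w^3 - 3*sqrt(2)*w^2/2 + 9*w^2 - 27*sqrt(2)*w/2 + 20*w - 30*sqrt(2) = (w + 4)*(w + 5)*(w - 3*sqrt(2)/2)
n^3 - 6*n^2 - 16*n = n*(n - 8)*(n + 2)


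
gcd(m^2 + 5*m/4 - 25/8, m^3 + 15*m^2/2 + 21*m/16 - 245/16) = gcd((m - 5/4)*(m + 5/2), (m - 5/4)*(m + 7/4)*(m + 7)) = m - 5/4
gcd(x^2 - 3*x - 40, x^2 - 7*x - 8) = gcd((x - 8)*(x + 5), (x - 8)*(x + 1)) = x - 8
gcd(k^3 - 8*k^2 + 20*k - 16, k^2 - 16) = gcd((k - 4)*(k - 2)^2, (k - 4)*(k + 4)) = k - 4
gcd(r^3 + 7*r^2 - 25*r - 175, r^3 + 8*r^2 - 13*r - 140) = r^2 + 12*r + 35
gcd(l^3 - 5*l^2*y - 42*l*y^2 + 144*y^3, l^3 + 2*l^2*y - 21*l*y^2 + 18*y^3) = -l^2 - 3*l*y + 18*y^2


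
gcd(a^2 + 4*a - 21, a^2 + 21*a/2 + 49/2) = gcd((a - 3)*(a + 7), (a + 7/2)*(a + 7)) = a + 7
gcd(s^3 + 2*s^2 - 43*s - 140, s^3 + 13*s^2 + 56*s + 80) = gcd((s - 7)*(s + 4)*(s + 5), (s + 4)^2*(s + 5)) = s^2 + 9*s + 20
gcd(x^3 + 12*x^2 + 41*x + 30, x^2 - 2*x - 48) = x + 6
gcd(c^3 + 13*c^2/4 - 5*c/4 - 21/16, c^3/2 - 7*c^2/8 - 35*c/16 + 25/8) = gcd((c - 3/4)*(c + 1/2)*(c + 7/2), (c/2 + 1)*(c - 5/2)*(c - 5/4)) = 1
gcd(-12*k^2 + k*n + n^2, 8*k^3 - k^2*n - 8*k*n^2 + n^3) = 1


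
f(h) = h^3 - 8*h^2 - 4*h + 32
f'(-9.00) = 383.00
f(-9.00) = -1309.00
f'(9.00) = 95.00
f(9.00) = 77.00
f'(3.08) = -24.82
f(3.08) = -26.99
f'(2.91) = -25.16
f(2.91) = -22.74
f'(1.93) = -23.71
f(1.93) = 1.67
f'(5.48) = -1.59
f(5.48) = -65.60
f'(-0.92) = 13.26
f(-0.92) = 28.13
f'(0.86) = -15.54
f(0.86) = 23.28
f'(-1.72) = 32.40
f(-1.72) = 10.12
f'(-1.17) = 18.83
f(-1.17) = 24.13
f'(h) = 3*h^2 - 16*h - 4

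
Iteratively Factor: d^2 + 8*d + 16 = (d + 4)*(d + 4)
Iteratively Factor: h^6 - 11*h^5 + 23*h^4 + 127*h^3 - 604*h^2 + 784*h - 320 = (h - 5)*(h^5 - 6*h^4 - 7*h^3 + 92*h^2 - 144*h + 64) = (h - 5)*(h - 4)*(h^4 - 2*h^3 - 15*h^2 + 32*h - 16) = (h - 5)*(h - 4)^2*(h^3 + 2*h^2 - 7*h + 4) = (h - 5)*(h - 4)^2*(h - 1)*(h^2 + 3*h - 4) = (h - 5)*(h - 4)^2*(h - 1)*(h + 4)*(h - 1)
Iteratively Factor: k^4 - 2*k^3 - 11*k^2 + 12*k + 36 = (k - 3)*(k^3 + k^2 - 8*k - 12) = (k - 3)^2*(k^2 + 4*k + 4) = (k - 3)^2*(k + 2)*(k + 2)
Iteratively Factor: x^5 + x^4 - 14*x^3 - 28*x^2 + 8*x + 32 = (x + 2)*(x^4 - x^3 - 12*x^2 - 4*x + 16) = (x - 1)*(x + 2)*(x^3 - 12*x - 16) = (x - 1)*(x + 2)^2*(x^2 - 2*x - 8) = (x - 4)*(x - 1)*(x + 2)^2*(x + 2)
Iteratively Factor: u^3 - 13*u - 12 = (u + 1)*(u^2 - u - 12) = (u - 4)*(u + 1)*(u + 3)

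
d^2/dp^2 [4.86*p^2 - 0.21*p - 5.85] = 9.72000000000000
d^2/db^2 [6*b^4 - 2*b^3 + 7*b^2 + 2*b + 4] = 72*b^2 - 12*b + 14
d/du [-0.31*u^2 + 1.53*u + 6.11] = 1.53 - 0.62*u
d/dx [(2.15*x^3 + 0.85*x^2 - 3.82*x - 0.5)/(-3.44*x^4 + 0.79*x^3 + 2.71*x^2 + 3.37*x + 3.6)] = (7.396*x^6 + 5.848*x^5 - 34.2674*x^4 + 13.6466*x^3 + 37.6217*x^2 + 8.83*x - 12.067)/(11.8336*x^8 - 5.4352*x^7 - 18.0207*x^6 - 18.9038*x^5 - 12.0993*x^4 + 23.9534*x^3 + 30.8689*x^2 + 24.264*x + 12.96)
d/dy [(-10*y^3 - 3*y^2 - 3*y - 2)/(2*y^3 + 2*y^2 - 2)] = (-7*y^4 + 6*y^3 + 39*y^2 + 10*y + 3)/(2*(y^6 + 2*y^5 + y^4 - 2*y^3 - 2*y^2 + 1))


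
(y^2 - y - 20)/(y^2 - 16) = (y - 5)/(y - 4)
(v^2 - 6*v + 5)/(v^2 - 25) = (v - 1)/(v + 5)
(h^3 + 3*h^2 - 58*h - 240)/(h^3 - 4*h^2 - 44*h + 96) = (h + 5)/(h - 2)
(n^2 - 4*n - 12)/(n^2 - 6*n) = (n + 2)/n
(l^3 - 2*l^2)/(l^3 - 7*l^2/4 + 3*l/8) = 8*l*(l - 2)/(8*l^2 - 14*l + 3)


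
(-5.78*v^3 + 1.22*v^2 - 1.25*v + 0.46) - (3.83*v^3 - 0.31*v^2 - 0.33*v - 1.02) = -9.61*v^3 + 1.53*v^2 - 0.92*v + 1.48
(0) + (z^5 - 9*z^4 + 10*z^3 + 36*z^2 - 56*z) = z^5 - 9*z^4 + 10*z^3 + 36*z^2 - 56*z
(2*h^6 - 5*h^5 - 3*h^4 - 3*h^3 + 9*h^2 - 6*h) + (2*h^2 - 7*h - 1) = 2*h^6 - 5*h^5 - 3*h^4 - 3*h^3 + 11*h^2 - 13*h - 1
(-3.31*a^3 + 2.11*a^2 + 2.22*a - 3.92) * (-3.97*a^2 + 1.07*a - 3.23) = 13.1407*a^5 - 11.9184*a^4 + 4.1356*a^3 + 11.1225*a^2 - 11.365*a + 12.6616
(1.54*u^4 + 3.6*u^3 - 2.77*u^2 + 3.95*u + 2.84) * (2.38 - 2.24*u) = -3.4496*u^5 - 4.3988*u^4 + 14.7728*u^3 - 15.4406*u^2 + 3.0394*u + 6.7592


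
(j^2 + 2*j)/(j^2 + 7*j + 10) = j/(j + 5)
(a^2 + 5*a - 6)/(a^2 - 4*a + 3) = (a + 6)/(a - 3)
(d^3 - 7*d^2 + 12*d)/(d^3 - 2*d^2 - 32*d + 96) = d*(d - 3)/(d^2 + 2*d - 24)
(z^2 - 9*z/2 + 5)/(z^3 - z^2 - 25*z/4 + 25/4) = 2*(z - 2)/(2*z^2 + 3*z - 5)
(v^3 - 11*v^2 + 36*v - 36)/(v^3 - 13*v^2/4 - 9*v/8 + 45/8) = 8*(v^2 - 8*v + 12)/(8*v^2 - 2*v - 15)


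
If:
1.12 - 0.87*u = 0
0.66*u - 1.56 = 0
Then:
No Solution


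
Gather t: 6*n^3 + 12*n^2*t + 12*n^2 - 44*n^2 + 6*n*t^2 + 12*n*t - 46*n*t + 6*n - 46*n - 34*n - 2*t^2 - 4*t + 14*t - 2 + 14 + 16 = 6*n^3 - 32*n^2 - 74*n + t^2*(6*n - 2) + t*(12*n^2 - 34*n + 10) + 28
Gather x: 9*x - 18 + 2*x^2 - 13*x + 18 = 2*x^2 - 4*x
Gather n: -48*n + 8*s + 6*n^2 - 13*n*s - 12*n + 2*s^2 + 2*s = 6*n^2 + n*(-13*s - 60) + 2*s^2 + 10*s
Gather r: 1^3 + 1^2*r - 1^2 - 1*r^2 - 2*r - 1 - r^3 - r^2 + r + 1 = -r^3 - 2*r^2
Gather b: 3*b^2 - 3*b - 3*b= 3*b^2 - 6*b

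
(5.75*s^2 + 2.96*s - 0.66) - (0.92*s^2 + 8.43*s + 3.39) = 4.83*s^2 - 5.47*s - 4.05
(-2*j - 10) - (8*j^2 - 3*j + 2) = -8*j^2 + j - 12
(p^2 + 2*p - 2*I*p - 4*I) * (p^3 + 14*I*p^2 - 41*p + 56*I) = p^5 + 2*p^4 + 12*I*p^4 - 13*p^3 + 24*I*p^3 - 26*p^2 + 138*I*p^2 + 112*p + 276*I*p + 224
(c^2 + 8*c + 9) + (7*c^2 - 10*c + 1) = 8*c^2 - 2*c + 10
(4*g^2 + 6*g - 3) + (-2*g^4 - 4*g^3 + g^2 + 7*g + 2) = -2*g^4 - 4*g^3 + 5*g^2 + 13*g - 1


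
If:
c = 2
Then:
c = 2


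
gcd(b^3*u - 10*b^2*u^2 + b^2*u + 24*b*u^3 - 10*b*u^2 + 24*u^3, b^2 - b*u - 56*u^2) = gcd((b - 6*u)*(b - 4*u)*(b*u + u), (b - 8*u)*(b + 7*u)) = 1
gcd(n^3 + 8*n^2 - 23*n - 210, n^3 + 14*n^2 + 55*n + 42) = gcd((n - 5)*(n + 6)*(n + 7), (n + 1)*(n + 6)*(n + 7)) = n^2 + 13*n + 42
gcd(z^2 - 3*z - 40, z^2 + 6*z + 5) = z + 5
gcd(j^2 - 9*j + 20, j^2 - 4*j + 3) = 1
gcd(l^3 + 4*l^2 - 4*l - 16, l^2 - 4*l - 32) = l + 4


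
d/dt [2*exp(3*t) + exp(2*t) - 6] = (6*exp(t) + 2)*exp(2*t)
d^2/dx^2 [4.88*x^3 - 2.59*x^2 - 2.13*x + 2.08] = 29.28*x - 5.18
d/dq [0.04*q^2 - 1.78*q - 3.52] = 0.08*q - 1.78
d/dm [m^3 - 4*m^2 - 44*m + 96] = 3*m^2 - 8*m - 44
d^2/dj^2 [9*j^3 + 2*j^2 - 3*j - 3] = 54*j + 4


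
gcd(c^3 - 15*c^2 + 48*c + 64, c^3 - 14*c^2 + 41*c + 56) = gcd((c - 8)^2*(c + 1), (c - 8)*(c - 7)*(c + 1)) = c^2 - 7*c - 8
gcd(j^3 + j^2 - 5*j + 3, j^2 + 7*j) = 1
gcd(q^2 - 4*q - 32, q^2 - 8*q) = q - 8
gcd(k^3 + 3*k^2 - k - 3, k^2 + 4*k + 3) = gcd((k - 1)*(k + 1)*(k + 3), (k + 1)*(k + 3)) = k^2 + 4*k + 3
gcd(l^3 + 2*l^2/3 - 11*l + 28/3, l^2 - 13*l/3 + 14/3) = l - 7/3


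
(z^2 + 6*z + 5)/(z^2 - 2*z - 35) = (z + 1)/(z - 7)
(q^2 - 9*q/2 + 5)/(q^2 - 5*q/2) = (q - 2)/q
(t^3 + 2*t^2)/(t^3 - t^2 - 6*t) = t/(t - 3)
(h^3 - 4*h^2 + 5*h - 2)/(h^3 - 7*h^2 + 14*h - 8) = (h - 1)/(h - 4)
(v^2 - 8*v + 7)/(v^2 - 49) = (v - 1)/(v + 7)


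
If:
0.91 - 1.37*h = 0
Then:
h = 0.66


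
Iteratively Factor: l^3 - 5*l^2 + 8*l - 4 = (l - 2)*(l^2 - 3*l + 2) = (l - 2)*(l - 1)*(l - 2)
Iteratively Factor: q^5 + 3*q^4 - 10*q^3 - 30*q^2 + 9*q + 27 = (q + 3)*(q^4 - 10*q^2 + 9) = (q + 3)^2*(q^3 - 3*q^2 - q + 3) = (q - 1)*(q + 3)^2*(q^2 - 2*q - 3) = (q - 1)*(q + 1)*(q + 3)^2*(q - 3)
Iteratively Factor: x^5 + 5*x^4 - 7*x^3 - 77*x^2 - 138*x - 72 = (x + 3)*(x^4 + 2*x^3 - 13*x^2 - 38*x - 24) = (x + 2)*(x + 3)*(x^3 - 13*x - 12) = (x - 4)*(x + 2)*(x + 3)*(x^2 + 4*x + 3) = (x - 4)*(x + 2)*(x + 3)^2*(x + 1)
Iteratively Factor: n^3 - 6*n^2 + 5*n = (n - 1)*(n^2 - 5*n) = (n - 5)*(n - 1)*(n)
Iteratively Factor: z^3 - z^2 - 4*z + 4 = (z + 2)*(z^2 - 3*z + 2) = (z - 1)*(z + 2)*(z - 2)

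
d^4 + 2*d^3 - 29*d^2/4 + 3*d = d*(d - 3/2)*(d - 1/2)*(d + 4)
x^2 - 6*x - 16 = (x - 8)*(x + 2)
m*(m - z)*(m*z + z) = m^3*z - m^2*z^2 + m^2*z - m*z^2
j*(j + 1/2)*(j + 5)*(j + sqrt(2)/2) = j^4 + sqrt(2)*j^3/2 + 11*j^3/2 + 5*j^2/2 + 11*sqrt(2)*j^2/4 + 5*sqrt(2)*j/4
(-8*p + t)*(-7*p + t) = 56*p^2 - 15*p*t + t^2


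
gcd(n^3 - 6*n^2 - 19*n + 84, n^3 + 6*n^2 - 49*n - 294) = n - 7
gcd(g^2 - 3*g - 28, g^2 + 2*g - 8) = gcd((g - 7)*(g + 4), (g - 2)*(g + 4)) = g + 4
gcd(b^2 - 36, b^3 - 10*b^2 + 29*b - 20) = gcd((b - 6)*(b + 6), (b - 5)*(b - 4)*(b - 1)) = 1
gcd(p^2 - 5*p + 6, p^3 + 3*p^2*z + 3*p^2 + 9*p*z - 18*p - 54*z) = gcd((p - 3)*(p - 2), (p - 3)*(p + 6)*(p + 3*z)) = p - 3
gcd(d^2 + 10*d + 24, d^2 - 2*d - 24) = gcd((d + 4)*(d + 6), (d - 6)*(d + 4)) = d + 4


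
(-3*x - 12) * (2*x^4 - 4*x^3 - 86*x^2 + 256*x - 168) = -6*x^5 - 12*x^4 + 306*x^3 + 264*x^2 - 2568*x + 2016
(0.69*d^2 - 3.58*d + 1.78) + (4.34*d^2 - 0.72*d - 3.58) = 5.03*d^2 - 4.3*d - 1.8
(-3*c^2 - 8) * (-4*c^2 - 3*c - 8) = 12*c^4 + 9*c^3 + 56*c^2 + 24*c + 64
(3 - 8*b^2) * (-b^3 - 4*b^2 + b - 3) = 8*b^5 + 32*b^4 - 11*b^3 + 12*b^2 + 3*b - 9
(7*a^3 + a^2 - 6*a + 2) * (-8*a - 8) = -56*a^4 - 64*a^3 + 40*a^2 + 32*a - 16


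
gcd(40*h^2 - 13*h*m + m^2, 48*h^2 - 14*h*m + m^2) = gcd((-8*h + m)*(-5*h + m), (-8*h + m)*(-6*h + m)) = 8*h - m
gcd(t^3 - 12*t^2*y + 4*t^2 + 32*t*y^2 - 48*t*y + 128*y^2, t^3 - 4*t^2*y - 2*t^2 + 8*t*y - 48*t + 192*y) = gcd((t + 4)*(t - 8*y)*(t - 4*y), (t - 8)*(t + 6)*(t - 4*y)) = -t + 4*y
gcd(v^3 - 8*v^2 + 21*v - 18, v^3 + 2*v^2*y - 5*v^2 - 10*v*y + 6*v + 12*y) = v^2 - 5*v + 6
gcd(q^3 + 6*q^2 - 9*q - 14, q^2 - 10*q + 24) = 1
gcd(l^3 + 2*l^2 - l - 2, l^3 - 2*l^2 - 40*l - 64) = l + 2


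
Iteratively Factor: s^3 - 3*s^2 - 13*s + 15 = (s - 1)*(s^2 - 2*s - 15) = (s - 1)*(s + 3)*(s - 5)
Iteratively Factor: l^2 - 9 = (l - 3)*(l + 3)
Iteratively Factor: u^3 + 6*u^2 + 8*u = (u + 4)*(u^2 + 2*u) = (u + 2)*(u + 4)*(u)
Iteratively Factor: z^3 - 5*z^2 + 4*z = (z - 1)*(z^2 - 4*z) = (z - 4)*(z - 1)*(z)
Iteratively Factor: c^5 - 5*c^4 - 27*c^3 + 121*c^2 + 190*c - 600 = (c + 4)*(c^4 - 9*c^3 + 9*c^2 + 85*c - 150) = (c - 5)*(c + 4)*(c^3 - 4*c^2 - 11*c + 30) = (c - 5)^2*(c + 4)*(c^2 + c - 6) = (c - 5)^2*(c + 3)*(c + 4)*(c - 2)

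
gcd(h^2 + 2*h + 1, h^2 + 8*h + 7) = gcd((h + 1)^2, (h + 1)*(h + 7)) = h + 1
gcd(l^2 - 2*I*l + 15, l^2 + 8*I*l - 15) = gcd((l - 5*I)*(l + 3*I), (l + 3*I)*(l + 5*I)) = l + 3*I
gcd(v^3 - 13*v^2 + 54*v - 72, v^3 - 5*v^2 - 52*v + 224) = v - 4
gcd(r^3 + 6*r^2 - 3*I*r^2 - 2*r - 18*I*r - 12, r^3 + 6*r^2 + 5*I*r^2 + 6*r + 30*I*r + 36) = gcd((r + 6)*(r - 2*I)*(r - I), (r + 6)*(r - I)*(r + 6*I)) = r^2 + r*(6 - I) - 6*I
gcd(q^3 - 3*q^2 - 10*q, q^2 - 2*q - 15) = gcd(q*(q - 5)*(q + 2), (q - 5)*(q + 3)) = q - 5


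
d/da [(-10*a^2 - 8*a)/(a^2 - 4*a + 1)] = 4*(12*a^2 - 5*a - 2)/(a^4 - 8*a^3 + 18*a^2 - 8*a + 1)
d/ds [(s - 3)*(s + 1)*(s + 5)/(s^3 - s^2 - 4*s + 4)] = 2*(-2*s^4 + 9*s^3 + 16*s^2 - 3*s - 56)/(s^6 - 2*s^5 - 7*s^4 + 16*s^3 + 8*s^2 - 32*s + 16)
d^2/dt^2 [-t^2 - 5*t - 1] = -2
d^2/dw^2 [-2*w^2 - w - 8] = -4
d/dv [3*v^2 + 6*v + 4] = 6*v + 6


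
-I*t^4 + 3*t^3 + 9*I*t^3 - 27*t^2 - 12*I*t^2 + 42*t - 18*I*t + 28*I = (t - 7)*(t - 2)*(t + 2*I)*(-I*t + 1)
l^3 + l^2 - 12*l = l*(l - 3)*(l + 4)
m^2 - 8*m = m*(m - 8)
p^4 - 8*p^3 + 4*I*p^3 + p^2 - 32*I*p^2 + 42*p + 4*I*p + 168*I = (p - 7)*(p - 3)*(p + 2)*(p + 4*I)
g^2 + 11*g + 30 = (g + 5)*(g + 6)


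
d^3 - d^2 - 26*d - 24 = (d - 6)*(d + 1)*(d + 4)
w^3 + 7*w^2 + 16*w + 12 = (w + 2)^2*(w + 3)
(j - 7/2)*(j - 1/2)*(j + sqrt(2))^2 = j^4 - 4*j^3 + 2*sqrt(2)*j^3 - 8*sqrt(2)*j^2 + 15*j^2/4 - 8*j + 7*sqrt(2)*j/2 + 7/2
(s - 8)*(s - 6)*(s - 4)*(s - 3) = s^4 - 21*s^3 + 158*s^2 - 504*s + 576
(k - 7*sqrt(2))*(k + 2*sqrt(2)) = k^2 - 5*sqrt(2)*k - 28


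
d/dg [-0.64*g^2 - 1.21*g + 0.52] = -1.28*g - 1.21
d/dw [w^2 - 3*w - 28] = 2*w - 3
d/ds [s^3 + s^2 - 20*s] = 3*s^2 + 2*s - 20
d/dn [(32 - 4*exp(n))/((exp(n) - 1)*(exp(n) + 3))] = 4*(exp(2*n) - 16*exp(n) - 13)*exp(n)/(exp(4*n) + 4*exp(3*n) - 2*exp(2*n) - 12*exp(n) + 9)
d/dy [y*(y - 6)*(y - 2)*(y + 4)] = 4*y^3 - 12*y^2 - 40*y + 48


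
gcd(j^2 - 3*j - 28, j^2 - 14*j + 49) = j - 7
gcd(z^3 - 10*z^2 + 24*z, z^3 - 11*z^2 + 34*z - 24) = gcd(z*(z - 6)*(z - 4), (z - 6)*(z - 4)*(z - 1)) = z^2 - 10*z + 24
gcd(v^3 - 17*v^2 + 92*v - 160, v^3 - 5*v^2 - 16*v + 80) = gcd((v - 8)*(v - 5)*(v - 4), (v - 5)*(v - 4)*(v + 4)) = v^2 - 9*v + 20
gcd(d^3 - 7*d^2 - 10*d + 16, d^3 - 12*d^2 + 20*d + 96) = d^2 - 6*d - 16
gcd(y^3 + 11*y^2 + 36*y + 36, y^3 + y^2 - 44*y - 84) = y^2 + 8*y + 12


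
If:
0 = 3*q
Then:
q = 0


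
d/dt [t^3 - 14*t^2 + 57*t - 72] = 3*t^2 - 28*t + 57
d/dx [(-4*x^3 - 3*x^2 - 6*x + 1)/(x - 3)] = (-8*x^3 + 33*x^2 + 18*x + 17)/(x^2 - 6*x + 9)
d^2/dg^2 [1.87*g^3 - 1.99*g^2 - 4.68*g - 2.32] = 11.22*g - 3.98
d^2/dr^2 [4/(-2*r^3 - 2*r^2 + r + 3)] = 8*(2*(3*r + 1)*(2*r^3 + 2*r^2 - r - 3) - (6*r^2 + 4*r - 1)^2)/(2*r^3 + 2*r^2 - r - 3)^3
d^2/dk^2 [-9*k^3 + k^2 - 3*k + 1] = 2 - 54*k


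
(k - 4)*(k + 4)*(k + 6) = k^3 + 6*k^2 - 16*k - 96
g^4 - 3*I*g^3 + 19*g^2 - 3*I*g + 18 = (g - 6*I)*(g - I)*(g + I)*(g + 3*I)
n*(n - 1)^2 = n^3 - 2*n^2 + n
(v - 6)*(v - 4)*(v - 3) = v^3 - 13*v^2 + 54*v - 72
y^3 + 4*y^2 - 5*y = y*(y - 1)*(y + 5)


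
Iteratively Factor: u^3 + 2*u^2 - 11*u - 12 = (u + 1)*(u^2 + u - 12) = (u + 1)*(u + 4)*(u - 3)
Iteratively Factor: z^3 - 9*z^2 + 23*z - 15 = (z - 1)*(z^2 - 8*z + 15) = (z - 3)*(z - 1)*(z - 5)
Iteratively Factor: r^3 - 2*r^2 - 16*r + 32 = (r + 4)*(r^2 - 6*r + 8) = (r - 2)*(r + 4)*(r - 4)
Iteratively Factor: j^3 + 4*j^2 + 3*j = (j + 1)*(j^2 + 3*j) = j*(j + 1)*(j + 3)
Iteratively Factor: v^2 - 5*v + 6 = (v - 3)*(v - 2)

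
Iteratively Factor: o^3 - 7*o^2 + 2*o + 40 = (o - 4)*(o^2 - 3*o - 10) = (o - 4)*(o + 2)*(o - 5)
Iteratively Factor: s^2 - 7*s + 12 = (s - 4)*(s - 3)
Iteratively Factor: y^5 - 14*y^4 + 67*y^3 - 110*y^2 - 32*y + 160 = (y - 2)*(y^4 - 12*y^3 + 43*y^2 - 24*y - 80) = (y - 4)*(y - 2)*(y^3 - 8*y^2 + 11*y + 20) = (y - 5)*(y - 4)*(y - 2)*(y^2 - 3*y - 4) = (y - 5)*(y - 4)*(y - 2)*(y + 1)*(y - 4)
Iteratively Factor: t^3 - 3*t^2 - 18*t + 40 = (t - 5)*(t^2 + 2*t - 8) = (t - 5)*(t + 4)*(t - 2)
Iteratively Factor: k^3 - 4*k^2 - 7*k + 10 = (k - 5)*(k^2 + k - 2) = (k - 5)*(k - 1)*(k + 2)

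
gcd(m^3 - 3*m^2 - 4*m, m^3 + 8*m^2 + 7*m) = m^2 + m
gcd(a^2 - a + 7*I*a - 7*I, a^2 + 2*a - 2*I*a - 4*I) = 1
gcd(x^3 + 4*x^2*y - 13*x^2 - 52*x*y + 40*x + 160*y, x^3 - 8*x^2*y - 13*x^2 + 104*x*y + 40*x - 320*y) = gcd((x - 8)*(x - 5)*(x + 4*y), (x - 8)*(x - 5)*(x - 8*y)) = x^2 - 13*x + 40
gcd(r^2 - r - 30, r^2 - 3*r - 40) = r + 5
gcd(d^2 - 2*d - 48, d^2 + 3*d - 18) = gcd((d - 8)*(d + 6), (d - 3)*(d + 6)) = d + 6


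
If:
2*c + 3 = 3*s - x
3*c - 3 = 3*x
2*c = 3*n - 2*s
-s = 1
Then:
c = -5/3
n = -16/9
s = -1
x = -8/3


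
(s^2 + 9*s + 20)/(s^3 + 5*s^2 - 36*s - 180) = (s + 4)/(s^2 - 36)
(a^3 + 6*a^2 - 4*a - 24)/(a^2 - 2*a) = a + 8 + 12/a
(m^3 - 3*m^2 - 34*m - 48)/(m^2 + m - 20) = (m^3 - 3*m^2 - 34*m - 48)/(m^2 + m - 20)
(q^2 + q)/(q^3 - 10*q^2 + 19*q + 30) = q/(q^2 - 11*q + 30)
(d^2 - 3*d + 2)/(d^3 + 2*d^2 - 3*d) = (d - 2)/(d*(d + 3))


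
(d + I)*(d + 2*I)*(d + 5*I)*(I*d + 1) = I*d^4 - 7*d^3 - 9*I*d^2 - 7*d - 10*I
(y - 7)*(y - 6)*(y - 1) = y^3 - 14*y^2 + 55*y - 42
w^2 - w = w*(w - 1)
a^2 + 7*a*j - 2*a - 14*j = (a - 2)*(a + 7*j)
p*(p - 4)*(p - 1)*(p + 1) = p^4 - 4*p^3 - p^2 + 4*p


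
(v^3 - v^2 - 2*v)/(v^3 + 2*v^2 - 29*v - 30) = v*(v - 2)/(v^2 + v - 30)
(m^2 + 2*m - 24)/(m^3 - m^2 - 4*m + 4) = (m^2 + 2*m - 24)/(m^3 - m^2 - 4*m + 4)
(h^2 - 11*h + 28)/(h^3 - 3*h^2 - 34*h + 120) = (h - 7)/(h^2 + h - 30)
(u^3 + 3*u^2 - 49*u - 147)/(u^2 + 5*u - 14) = (u^2 - 4*u - 21)/(u - 2)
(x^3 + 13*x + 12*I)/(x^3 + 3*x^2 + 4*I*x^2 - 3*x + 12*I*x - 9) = (x - 4*I)/(x + 3)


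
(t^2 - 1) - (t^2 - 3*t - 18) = 3*t + 17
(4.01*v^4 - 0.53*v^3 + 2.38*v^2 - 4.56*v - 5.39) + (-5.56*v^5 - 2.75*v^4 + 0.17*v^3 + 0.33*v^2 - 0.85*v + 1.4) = -5.56*v^5 + 1.26*v^4 - 0.36*v^3 + 2.71*v^2 - 5.41*v - 3.99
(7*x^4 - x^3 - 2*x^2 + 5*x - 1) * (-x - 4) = -7*x^5 - 27*x^4 + 6*x^3 + 3*x^2 - 19*x + 4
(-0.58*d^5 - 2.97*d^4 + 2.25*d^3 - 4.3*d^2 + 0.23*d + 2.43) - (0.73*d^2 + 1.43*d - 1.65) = -0.58*d^5 - 2.97*d^4 + 2.25*d^3 - 5.03*d^2 - 1.2*d + 4.08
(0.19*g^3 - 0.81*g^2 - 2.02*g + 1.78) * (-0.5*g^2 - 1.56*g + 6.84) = -0.095*g^5 + 0.1086*g^4 + 3.5732*g^3 - 3.2792*g^2 - 16.5936*g + 12.1752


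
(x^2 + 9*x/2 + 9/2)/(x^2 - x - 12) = (x + 3/2)/(x - 4)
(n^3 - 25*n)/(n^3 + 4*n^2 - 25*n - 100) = n/(n + 4)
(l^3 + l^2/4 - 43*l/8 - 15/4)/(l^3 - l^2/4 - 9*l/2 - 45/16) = 2*(l + 2)/(2*l + 3)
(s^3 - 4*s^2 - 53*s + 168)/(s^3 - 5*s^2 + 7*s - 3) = (s^2 - s - 56)/(s^2 - 2*s + 1)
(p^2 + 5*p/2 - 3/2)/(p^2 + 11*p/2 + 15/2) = (2*p - 1)/(2*p + 5)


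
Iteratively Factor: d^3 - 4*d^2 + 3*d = (d)*(d^2 - 4*d + 3) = d*(d - 1)*(d - 3)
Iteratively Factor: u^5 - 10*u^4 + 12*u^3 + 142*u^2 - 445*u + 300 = (u - 3)*(u^4 - 7*u^3 - 9*u^2 + 115*u - 100) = (u - 3)*(u + 4)*(u^3 - 11*u^2 + 35*u - 25) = (u - 5)*(u - 3)*(u + 4)*(u^2 - 6*u + 5) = (u - 5)^2*(u - 3)*(u + 4)*(u - 1)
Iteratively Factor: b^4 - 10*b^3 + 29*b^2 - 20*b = (b - 4)*(b^3 - 6*b^2 + 5*b) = (b - 5)*(b - 4)*(b^2 - b) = (b - 5)*(b - 4)*(b - 1)*(b)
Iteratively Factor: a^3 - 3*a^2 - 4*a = (a)*(a^2 - 3*a - 4) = a*(a - 4)*(a + 1)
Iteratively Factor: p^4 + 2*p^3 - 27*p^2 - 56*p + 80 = (p + 4)*(p^3 - 2*p^2 - 19*p + 20) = (p + 4)^2*(p^2 - 6*p + 5) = (p - 1)*(p + 4)^2*(p - 5)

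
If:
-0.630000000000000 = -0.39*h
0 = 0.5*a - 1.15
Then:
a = 2.30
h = 1.62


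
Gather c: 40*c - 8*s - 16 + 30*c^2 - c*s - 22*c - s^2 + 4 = 30*c^2 + c*(18 - s) - s^2 - 8*s - 12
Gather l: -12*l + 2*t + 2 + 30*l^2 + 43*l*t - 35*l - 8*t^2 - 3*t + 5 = 30*l^2 + l*(43*t - 47) - 8*t^2 - t + 7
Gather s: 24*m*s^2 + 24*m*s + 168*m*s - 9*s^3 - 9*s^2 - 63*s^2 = 192*m*s - 9*s^3 + s^2*(24*m - 72)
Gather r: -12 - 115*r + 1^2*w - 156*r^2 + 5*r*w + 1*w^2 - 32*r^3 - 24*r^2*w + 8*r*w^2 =-32*r^3 + r^2*(-24*w - 156) + r*(8*w^2 + 5*w - 115) + w^2 + w - 12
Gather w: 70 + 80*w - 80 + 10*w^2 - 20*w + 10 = 10*w^2 + 60*w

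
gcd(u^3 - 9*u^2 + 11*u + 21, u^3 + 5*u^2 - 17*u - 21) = u^2 - 2*u - 3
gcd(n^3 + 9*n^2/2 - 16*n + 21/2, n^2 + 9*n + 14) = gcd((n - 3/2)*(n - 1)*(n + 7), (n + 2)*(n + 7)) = n + 7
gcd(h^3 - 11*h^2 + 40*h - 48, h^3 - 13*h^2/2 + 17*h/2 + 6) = h^2 - 7*h + 12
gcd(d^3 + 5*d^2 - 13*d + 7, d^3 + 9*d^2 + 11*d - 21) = d^2 + 6*d - 7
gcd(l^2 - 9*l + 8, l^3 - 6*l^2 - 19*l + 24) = l^2 - 9*l + 8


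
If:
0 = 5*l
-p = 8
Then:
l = 0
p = -8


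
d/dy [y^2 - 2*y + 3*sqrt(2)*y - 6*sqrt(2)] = 2*y - 2 + 3*sqrt(2)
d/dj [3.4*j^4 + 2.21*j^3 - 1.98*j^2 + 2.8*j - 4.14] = 13.6*j^3 + 6.63*j^2 - 3.96*j + 2.8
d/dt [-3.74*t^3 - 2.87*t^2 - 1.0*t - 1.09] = -11.22*t^2 - 5.74*t - 1.0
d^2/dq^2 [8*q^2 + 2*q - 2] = 16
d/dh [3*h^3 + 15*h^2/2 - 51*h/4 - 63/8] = 9*h^2 + 15*h - 51/4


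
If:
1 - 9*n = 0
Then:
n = 1/9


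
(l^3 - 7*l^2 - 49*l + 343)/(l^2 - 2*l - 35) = (l^2 - 49)/(l + 5)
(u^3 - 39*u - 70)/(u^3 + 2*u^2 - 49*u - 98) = (u + 5)/(u + 7)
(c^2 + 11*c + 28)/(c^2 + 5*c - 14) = (c + 4)/(c - 2)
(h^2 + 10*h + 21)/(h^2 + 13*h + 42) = (h + 3)/(h + 6)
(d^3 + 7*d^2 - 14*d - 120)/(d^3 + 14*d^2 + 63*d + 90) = (d - 4)/(d + 3)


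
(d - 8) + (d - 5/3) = 2*d - 29/3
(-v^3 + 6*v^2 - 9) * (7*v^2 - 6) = -7*v^5 + 42*v^4 + 6*v^3 - 99*v^2 + 54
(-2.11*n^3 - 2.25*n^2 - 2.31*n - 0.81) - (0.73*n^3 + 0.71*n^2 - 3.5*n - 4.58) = -2.84*n^3 - 2.96*n^2 + 1.19*n + 3.77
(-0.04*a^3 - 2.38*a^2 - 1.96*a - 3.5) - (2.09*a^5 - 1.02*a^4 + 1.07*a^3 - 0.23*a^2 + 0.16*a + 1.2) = -2.09*a^5 + 1.02*a^4 - 1.11*a^3 - 2.15*a^2 - 2.12*a - 4.7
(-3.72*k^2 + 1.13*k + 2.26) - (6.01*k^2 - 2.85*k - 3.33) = -9.73*k^2 + 3.98*k + 5.59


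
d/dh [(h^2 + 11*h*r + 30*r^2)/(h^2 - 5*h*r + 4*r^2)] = 2*r*(-8*h^2 - 26*h*r + 97*r^2)/(h^4 - 10*h^3*r + 33*h^2*r^2 - 40*h*r^3 + 16*r^4)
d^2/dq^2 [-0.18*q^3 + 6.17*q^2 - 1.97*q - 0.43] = 12.34 - 1.08*q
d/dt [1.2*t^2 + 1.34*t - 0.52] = 2.4*t + 1.34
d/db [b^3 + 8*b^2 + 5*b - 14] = 3*b^2 + 16*b + 5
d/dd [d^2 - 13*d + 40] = 2*d - 13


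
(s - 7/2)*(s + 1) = s^2 - 5*s/2 - 7/2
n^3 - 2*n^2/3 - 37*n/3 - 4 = (n - 4)*(n + 1/3)*(n + 3)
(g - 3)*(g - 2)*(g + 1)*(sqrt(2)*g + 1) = sqrt(2)*g^4 - 4*sqrt(2)*g^3 + g^3 - 4*g^2 + sqrt(2)*g^2 + g + 6*sqrt(2)*g + 6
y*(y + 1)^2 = y^3 + 2*y^2 + y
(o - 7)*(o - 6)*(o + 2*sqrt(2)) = o^3 - 13*o^2 + 2*sqrt(2)*o^2 - 26*sqrt(2)*o + 42*o + 84*sqrt(2)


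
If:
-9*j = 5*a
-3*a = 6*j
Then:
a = 0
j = 0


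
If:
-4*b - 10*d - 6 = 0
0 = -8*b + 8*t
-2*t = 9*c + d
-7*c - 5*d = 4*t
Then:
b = 57/17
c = -9/17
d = -33/17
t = 57/17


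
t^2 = t^2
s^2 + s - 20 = (s - 4)*(s + 5)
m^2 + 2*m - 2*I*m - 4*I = (m + 2)*(m - 2*I)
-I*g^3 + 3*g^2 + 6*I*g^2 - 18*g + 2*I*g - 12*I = (g - 6)*(g + 2*I)*(-I*g + 1)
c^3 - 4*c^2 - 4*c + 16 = (c - 4)*(c - 2)*(c + 2)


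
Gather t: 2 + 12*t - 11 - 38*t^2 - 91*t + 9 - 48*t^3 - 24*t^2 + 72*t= -48*t^3 - 62*t^2 - 7*t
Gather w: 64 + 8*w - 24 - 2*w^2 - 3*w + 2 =-2*w^2 + 5*w + 42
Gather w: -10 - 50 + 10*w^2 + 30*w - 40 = 10*w^2 + 30*w - 100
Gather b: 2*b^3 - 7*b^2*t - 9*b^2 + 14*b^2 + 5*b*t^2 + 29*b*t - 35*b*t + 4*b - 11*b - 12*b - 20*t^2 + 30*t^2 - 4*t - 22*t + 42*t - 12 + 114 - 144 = 2*b^3 + b^2*(5 - 7*t) + b*(5*t^2 - 6*t - 19) + 10*t^2 + 16*t - 42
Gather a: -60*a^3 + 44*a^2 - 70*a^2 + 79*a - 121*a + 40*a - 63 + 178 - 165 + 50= -60*a^3 - 26*a^2 - 2*a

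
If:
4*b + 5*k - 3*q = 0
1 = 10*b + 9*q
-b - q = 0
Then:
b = 1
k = -7/5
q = -1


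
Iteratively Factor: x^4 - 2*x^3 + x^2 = (x)*(x^3 - 2*x^2 + x) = x^2*(x^2 - 2*x + 1) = x^2*(x - 1)*(x - 1)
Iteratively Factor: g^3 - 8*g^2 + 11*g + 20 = (g - 5)*(g^2 - 3*g - 4) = (g - 5)*(g - 4)*(g + 1)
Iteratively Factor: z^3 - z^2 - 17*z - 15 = (z + 3)*(z^2 - 4*z - 5) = (z - 5)*(z + 3)*(z + 1)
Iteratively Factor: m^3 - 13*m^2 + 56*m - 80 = (m - 5)*(m^2 - 8*m + 16) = (m - 5)*(m - 4)*(m - 4)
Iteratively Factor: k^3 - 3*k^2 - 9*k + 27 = (k - 3)*(k^2 - 9) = (k - 3)*(k + 3)*(k - 3)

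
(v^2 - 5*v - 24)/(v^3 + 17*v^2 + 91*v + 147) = (v - 8)/(v^2 + 14*v + 49)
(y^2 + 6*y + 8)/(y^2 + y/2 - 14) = 2*(y + 2)/(2*y - 7)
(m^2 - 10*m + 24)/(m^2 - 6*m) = (m - 4)/m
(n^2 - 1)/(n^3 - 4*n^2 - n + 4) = 1/(n - 4)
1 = 1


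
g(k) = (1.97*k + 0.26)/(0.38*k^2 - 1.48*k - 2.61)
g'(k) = (1.48 - 0.76*k)*(1.97*k + 0.26)/(0.38*k^2 - 1.48*k - 2.61)^2 + 1.97/(0.38*k^2 - 1.48*k - 2.61) = (0.7486*k^2 - 2.9156*k - (0.76*k - 1.48)*(1.97*k + 0.26) - 5.1417)/(-0.38*k^2 + 1.48*k + 2.61)^2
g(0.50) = -0.38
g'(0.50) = -0.48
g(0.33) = -0.30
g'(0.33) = -0.52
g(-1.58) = -4.21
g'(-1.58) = -13.77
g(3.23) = -1.93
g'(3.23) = -1.13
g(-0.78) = 1.04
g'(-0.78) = -3.37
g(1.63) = -0.87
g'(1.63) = -0.44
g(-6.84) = -0.52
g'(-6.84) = -0.06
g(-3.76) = -0.86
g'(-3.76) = -0.21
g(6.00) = 5.52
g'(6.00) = -6.86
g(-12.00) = -0.33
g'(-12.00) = -0.02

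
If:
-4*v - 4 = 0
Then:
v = -1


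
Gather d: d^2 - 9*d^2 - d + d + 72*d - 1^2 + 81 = -8*d^2 + 72*d + 80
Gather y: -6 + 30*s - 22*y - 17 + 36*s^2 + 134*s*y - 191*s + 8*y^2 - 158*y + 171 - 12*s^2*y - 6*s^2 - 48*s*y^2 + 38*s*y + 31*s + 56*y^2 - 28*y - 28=30*s^2 - 130*s + y^2*(64 - 48*s) + y*(-12*s^2 + 172*s - 208) + 120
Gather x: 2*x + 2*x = 4*x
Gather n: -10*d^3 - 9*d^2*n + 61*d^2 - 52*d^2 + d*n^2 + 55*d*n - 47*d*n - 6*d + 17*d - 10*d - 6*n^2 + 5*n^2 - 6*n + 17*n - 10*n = -10*d^3 + 9*d^2 + d + n^2*(d - 1) + n*(-9*d^2 + 8*d + 1)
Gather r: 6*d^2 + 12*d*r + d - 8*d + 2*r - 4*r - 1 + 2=6*d^2 - 7*d + r*(12*d - 2) + 1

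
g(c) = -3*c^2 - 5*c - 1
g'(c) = -6*c - 5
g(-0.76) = 1.07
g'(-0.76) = -0.44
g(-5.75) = -71.44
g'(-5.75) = 29.50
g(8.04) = -235.12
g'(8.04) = -53.24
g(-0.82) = 1.08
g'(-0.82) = -0.08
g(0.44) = -3.78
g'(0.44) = -7.64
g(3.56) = -56.82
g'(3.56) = -26.36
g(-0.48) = 0.71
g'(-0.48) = -2.12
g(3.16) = -46.76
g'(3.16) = -23.96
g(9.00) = -289.00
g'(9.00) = -59.00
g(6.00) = -139.00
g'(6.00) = -41.00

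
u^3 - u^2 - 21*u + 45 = (u - 3)^2*(u + 5)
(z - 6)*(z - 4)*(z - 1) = z^3 - 11*z^2 + 34*z - 24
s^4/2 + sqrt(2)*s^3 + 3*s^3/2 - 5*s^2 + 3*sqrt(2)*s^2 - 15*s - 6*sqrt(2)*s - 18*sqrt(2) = (s/2 + sqrt(2)/2)*(s + 3)*(s - 2*sqrt(2))*(s + 3*sqrt(2))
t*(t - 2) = t^2 - 2*t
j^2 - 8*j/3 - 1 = (j - 3)*(j + 1/3)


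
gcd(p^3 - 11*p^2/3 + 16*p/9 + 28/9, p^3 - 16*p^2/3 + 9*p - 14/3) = p^2 - 13*p/3 + 14/3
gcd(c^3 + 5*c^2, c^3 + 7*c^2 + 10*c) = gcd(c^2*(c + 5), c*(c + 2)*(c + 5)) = c^2 + 5*c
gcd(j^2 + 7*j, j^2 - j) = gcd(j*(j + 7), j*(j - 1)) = j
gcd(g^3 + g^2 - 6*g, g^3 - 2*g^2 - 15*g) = g^2 + 3*g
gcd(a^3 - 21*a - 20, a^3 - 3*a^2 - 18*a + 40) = a^2 - a - 20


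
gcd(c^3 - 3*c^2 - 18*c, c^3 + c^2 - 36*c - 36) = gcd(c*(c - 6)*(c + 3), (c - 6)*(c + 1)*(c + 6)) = c - 6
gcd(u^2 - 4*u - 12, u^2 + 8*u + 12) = u + 2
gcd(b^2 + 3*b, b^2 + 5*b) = b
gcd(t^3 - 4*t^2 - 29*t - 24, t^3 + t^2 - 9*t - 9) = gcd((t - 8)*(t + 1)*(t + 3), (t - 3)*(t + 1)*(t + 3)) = t^2 + 4*t + 3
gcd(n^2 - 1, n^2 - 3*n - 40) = 1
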